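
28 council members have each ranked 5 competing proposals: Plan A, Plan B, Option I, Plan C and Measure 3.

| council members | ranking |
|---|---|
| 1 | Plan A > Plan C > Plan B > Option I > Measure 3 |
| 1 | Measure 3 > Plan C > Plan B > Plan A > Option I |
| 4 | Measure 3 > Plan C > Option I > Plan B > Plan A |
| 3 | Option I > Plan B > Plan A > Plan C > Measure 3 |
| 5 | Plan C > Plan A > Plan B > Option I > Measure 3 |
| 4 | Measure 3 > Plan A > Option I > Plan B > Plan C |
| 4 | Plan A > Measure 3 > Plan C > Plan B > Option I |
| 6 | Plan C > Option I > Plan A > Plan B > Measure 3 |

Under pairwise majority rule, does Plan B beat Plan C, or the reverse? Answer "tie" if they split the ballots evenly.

Plan C

Ballots ranking Plan B above Plan C: 3 + 4 = 7.
Ballots ranking Plan C above Plan B: 28 − 7 = 21.
Plan C wins the head-to-head 21–7.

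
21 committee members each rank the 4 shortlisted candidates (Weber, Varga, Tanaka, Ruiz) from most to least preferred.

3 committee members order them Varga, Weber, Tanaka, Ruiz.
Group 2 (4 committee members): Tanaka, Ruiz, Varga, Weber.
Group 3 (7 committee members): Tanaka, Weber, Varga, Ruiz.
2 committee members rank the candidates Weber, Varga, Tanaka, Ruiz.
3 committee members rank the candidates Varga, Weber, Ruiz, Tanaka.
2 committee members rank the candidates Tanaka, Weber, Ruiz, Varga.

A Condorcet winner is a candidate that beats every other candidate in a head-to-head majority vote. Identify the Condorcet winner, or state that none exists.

Tanaka

Head-to-head results (21 committee members):
Weber vs Varga: Weber is ranked higher on 7+2+2 = 11 ballots, Varga on 10. Weber wins 11–10.
Weber vs Tanaka: Weber preferred on 3+2+3 = 8 ballots; Tanaka wins 13–8.
Weber vs Ruiz: Weber wins 17–4.
Varga vs Tanaka: Tanaka, 13–8.
Varga vs Ruiz: Varga, 15–6.
Tanaka vs Ruiz: 18 to 3, Tanaka.
Tanaka defeats every rival head-to-head and is the Condorcet winner.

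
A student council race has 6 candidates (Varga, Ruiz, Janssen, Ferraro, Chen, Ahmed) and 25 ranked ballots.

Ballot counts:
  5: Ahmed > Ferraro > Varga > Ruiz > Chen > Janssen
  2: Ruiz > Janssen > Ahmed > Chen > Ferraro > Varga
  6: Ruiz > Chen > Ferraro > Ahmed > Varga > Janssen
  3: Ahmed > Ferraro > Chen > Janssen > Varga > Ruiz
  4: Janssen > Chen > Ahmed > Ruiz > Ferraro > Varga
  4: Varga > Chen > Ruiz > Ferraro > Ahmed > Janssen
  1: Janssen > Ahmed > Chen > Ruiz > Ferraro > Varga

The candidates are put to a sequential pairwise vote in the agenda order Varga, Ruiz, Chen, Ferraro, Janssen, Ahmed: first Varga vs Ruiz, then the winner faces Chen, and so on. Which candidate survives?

Ahmed

Round 1: Varga vs Ruiz — 12–13, Ruiz advances.
Round 2: Ruiz vs Chen — 13–12, Ruiz advances.
Round 3: Ruiz vs Ferraro — 17–8, Ruiz advances.
Round 4: Ruiz vs Janssen — 17–8, Ruiz advances.
Round 5: Ruiz vs Ahmed — 12–13, Ahmed advances.
Ahmed survives the agenda.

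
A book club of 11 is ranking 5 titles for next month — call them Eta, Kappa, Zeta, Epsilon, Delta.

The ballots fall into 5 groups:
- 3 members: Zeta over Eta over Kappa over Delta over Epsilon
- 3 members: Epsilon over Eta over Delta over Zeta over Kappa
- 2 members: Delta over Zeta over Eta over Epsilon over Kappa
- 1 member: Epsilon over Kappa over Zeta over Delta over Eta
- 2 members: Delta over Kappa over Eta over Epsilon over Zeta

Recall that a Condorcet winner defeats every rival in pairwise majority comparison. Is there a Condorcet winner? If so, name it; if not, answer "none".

none

Pairwise majorities:
Eta vs Kappa: Eta wins 8–3.
Eta vs Zeta: Zeta wins 6–5.
Eta vs Epsilon: Eta, 7–4.
Eta vs Delta: Eta wins 6–5.
Kappa vs Zeta: Zeta, 8–3.
Kappa vs Epsilon: Epsilon wins 6–5.
Kappa vs Delta: Delta wins 7–4.
Zeta–Epsilon: Epsilon 6–5.
Zeta vs Delta: Delta, 7–4.
Epsilon vs Delta: Delta, 7–4.
Every book loses at least once (Eta loses to Zeta; Kappa loses to Eta; Zeta loses to Epsilon; Epsilon loses to Eta; Delta loses to Eta). The majority relation contains the cycle Eta → Epsilon → Zeta → Eta, so there is no Condorcet winner.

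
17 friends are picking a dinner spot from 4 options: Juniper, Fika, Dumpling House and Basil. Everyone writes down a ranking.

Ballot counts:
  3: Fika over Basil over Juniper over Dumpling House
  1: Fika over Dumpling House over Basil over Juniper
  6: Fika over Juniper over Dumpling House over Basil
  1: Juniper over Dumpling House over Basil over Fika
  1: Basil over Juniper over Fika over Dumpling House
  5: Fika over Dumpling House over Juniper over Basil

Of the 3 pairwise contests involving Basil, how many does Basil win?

Basil against each rival (17 friends):
Basil vs Juniper: Juniper, 12–5.
Basil vs Fika: Basil is ranked higher on 1+1 = 2 ballots, Fika on 15. Fika wins 15–2.
Basil vs Dumpling House: 4 to 13, Dumpling House.
Basil beats no one; loses to Juniper, Fika, Dumpling House — 0 pairwise wins.

0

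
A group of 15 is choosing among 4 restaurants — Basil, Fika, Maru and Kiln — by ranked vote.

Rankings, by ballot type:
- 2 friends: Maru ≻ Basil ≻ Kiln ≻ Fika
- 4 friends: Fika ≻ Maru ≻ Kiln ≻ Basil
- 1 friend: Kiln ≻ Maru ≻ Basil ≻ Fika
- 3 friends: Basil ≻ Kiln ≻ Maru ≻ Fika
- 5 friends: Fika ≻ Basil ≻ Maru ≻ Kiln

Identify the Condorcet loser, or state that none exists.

Pairwise majorities:
Basil vs Fika: Fika, 9–6.
Basil vs Maru: Basil, 8–7.
Basil vs Kiln: 10 to 5, Basil.
Fika vs Maru: Fika is ranked higher on 4+5 = 9 ballots, Maru on 6. Fika wins 9–6.
Fika–Kiln: Fika 9–6.
Maru vs Kiln: Maru wins 11–4.
Kiln loses to every other restaurant — it is the Condorcet loser.

Kiln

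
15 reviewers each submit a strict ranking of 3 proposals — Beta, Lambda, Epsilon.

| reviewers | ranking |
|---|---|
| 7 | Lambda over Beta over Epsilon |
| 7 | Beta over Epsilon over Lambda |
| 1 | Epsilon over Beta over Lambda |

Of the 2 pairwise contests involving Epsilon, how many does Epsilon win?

Epsilon against each rival (15 reviewers):
Epsilon vs Beta: Beta wins 14–1.
Epsilon–Lambda: Epsilon 8–7.
Epsilon beats Lambda; loses to Beta — 1 pairwise win.

1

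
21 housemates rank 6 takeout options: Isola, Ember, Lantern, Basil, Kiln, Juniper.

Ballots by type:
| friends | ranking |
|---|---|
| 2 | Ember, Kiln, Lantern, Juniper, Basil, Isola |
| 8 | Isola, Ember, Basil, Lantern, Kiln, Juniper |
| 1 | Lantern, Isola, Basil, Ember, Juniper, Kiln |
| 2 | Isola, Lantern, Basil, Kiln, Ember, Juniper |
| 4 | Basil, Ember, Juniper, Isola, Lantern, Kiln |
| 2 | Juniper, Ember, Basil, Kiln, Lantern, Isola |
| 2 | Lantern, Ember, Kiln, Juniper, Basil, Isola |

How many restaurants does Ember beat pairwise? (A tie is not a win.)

4

Ember against each rival (21 friends):
Ember–Isola: Isola 11–10.
Ember–Lantern: Ember 16–5.
Ember–Basil: Ember 14–7.
Ember vs Kiln: 19 to 2, Ember.
Ember vs Juniper: 19 to 2, Ember.
Ember beats Lantern, Basil, Kiln, Juniper; loses to Isola — 4 pairwise wins.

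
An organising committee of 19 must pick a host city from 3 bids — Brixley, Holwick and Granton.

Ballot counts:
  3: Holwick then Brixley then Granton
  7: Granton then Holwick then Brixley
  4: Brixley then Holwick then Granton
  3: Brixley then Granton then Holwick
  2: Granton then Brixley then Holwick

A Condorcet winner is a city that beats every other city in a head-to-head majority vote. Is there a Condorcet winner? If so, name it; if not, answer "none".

none

Head-to-head results (19 organisers):
Brixley vs Holwick: 9 to 10, Holwick.
Brixley vs Granton: Brixley is ranked higher on 3+4+3 = 10 ballots, Granton on 9. Brixley wins 10–9.
Holwick vs Granton: Holwick preferred on 3+4 = 7 ballots; Granton wins 12–7.
Each city drops at least one matchup (Brixley loses to Holwick; Holwick loses to Granton; Granton loses to Brixley); the cycle Brixley → Granton → Holwick → Brixley rules out a Condorcet winner.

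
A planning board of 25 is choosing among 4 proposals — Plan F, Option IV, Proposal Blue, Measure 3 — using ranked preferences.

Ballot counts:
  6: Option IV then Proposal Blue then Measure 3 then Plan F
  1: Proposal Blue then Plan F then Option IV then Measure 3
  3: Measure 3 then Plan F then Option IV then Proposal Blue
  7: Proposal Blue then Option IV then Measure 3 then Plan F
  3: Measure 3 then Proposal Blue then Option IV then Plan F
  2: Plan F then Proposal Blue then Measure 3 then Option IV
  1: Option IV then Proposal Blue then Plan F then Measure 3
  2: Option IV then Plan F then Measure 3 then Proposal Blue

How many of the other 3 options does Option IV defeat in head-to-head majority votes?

Option IV against each rival (25 council members):
Option IV–Plan F: Option IV 19–6.
Option IV vs Proposal Blue: Proposal Blue wins 13–12.
Option IV vs Measure 3: Option IV wins 17–8.
Option IV beats Plan F, Measure 3; loses to Proposal Blue — 2 pairwise wins.

2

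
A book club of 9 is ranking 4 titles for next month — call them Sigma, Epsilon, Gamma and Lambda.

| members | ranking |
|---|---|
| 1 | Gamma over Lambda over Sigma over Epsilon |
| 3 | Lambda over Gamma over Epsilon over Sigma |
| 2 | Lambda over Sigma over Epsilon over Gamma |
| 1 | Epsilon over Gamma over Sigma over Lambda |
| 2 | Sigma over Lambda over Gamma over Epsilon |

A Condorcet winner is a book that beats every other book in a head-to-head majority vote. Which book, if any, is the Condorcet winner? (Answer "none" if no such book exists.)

Lambda

Pairwise majorities:
Sigma vs Epsilon: 1+2+2 = 5 for Sigma, 4 for Epsilon — Sigma by 5–4.
Sigma vs Gamma: Sigma preferred on 2+2 = 4 ballots; Gamma wins 5–4.
Sigma vs Lambda: 3 to 6, Lambda.
Epsilon vs Gamma: Epsilon is ranked higher on 2+1 = 3 ballots, Gamma on 6. Gamma wins 6–3.
Epsilon vs Lambda: Epsilon preferred on 1 ballot; Lambda wins 8–1.
Gamma vs Lambda: Gamma is ranked higher on 1+1 = 2 ballots, Lambda on 7. Lambda wins 7–2.
Lambda beats each of Sigma, Epsilon, Gamma — Lambda is the Condorcet winner.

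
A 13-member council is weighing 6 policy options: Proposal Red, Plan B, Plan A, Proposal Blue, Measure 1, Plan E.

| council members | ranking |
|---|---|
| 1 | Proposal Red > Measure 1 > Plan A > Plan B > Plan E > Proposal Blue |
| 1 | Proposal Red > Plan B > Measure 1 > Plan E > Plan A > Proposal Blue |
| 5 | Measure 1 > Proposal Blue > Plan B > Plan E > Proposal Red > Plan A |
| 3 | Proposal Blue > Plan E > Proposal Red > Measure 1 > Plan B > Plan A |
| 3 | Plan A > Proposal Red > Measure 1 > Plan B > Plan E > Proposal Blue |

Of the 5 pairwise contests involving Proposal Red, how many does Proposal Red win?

Proposal Red against each rival (13 council members):
Proposal Red vs Plan B: Proposal Red preferred on 1+1+3+3 = 8 ballots; Proposal Red wins 8–5.
Proposal Red vs Plan A: Proposal Red wins 10–3.
Proposal Red vs Proposal Blue: Proposal Red preferred on 1+1+3 = 5 ballots; Proposal Blue wins 8–5.
Proposal Red–Measure 1: Proposal Red 8–5.
Proposal Red vs Plan E: Proposal Red preferred on 1+1+3 = 5 ballots; Plan E wins 8–5.
Proposal Red beats Plan B, Plan A, Measure 1; loses to Proposal Blue, Plan E — 3 pairwise wins.

3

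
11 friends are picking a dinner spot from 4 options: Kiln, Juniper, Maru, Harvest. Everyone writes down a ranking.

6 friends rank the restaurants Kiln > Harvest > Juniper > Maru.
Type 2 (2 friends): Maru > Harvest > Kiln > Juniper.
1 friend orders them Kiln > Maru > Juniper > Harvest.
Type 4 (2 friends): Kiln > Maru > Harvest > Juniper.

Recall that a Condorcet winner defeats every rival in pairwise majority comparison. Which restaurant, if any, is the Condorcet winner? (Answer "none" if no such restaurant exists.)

Kiln

Head-to-head results (11 friends):
Kiln vs Juniper: Kiln is ranked higher on 6+2+1+2 = 11 ballots, Juniper on 0. Kiln wins 11–0.
Kiln vs Maru: 9 to 2, Kiln.
Kiln vs Harvest: 9 to 2, Kiln.
Juniper vs Maru: 6 for Juniper, 5 for Maru — Juniper by 6–5.
Juniper vs Harvest: 1 for Juniper, 10 for Harvest — Harvest by 10–1.
Maru vs Harvest: Maru preferred on 2+1+2 = 5 ballots; Harvest wins 6–5.
Kiln defeats every rival head-to-head and is the Condorcet winner.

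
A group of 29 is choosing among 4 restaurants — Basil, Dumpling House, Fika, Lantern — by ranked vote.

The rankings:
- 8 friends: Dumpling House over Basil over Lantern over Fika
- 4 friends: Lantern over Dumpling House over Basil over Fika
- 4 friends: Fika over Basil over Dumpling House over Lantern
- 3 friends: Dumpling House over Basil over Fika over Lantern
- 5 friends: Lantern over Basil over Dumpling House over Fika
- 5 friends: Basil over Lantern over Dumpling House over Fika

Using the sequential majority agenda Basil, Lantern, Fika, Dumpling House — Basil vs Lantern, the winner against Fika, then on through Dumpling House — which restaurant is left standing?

Dumpling House

Round 1: Basil vs Lantern — 20–9, Basil advances.
Round 2: Basil vs Fika — 25–4, Basil advances.
Round 3: Basil vs Dumpling House — 14–15, Dumpling House advances.
The agenda winner is Dumpling House.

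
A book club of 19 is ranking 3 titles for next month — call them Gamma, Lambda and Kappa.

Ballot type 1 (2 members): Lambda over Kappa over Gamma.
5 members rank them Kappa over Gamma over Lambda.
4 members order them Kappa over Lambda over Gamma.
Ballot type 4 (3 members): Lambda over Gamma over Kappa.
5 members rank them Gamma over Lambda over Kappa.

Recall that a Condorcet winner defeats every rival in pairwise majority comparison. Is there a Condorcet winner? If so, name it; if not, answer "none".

none

Check each pair by majority over 19 ballots:
Gamma vs Lambda: 10 to 9, Gamma.
Gamma vs Kappa: 3+5 = 8 for Gamma, 11 for Kappa — Kappa by 11–8.
Lambda vs Kappa: 2+3+5 = 10 for Lambda, 9 for Kappa — Lambda by 10–9.
No book is unbeaten: Gamma loses to Kappa; Lambda loses to Gamma; Kappa loses to Lambda. In particular Gamma beats Lambda beats Kappa beats Gamma is a majority cycle — no Condorcet winner exists.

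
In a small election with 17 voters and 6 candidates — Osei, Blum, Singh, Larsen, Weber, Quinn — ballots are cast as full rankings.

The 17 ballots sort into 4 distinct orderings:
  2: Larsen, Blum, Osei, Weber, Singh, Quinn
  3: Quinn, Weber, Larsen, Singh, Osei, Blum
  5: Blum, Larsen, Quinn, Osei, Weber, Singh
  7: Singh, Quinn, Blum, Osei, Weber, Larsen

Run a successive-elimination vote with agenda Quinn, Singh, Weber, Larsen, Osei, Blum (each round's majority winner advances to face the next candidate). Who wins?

Round 1: Quinn vs Singh — 8–9, Singh advances.
Round 2: Singh vs Weber — 7–10, Weber advances.
Round 3: Weber vs Larsen — 10–7, Weber advances.
Round 4: Weber vs Osei — 3–14, Osei advances.
Round 5: Osei vs Blum — 3–14, Blum advances.
The agenda winner is Blum.

Blum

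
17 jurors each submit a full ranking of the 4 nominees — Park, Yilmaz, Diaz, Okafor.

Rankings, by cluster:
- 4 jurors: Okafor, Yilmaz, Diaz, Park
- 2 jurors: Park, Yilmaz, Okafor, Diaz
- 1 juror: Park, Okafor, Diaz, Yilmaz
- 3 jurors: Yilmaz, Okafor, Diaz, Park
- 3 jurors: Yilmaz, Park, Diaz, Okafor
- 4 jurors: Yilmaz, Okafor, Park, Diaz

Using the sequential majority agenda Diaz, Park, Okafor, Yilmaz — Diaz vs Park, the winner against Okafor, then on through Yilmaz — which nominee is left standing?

Round 1: Diaz vs Park — 7–10, Park advances.
Round 2: Park vs Okafor — 6–11, Okafor advances.
Round 3: Okafor vs Yilmaz — 5–12, Yilmaz advances.
The agenda winner is Yilmaz.

Yilmaz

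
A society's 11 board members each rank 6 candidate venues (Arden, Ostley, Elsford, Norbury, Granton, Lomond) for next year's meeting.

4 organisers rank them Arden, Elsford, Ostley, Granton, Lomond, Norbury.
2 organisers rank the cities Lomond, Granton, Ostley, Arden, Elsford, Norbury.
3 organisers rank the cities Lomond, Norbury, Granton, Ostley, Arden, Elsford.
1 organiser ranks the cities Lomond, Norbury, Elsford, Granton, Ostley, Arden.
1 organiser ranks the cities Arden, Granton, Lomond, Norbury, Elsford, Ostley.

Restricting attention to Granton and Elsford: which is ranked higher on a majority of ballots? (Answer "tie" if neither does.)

Granton

Ballots ranking Granton above Elsford: 2 + 3 + 1 = 6.
Ballots ranking Elsford above Granton: 11 − 6 = 5.
Granton wins the head-to-head 6–5.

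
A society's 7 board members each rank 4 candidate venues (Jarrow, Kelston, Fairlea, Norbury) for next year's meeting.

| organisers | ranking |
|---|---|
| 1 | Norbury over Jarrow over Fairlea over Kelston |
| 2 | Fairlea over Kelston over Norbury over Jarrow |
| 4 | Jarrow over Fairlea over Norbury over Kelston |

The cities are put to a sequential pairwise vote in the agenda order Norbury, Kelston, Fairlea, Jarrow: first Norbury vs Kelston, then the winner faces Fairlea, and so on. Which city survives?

Round 1: Norbury vs Kelston — 5–2, Norbury advances.
Round 2: Norbury vs Fairlea — 1–6, Fairlea advances.
Round 3: Fairlea vs Jarrow — 2–5, Jarrow advances.
Jarrow survives the agenda.

Jarrow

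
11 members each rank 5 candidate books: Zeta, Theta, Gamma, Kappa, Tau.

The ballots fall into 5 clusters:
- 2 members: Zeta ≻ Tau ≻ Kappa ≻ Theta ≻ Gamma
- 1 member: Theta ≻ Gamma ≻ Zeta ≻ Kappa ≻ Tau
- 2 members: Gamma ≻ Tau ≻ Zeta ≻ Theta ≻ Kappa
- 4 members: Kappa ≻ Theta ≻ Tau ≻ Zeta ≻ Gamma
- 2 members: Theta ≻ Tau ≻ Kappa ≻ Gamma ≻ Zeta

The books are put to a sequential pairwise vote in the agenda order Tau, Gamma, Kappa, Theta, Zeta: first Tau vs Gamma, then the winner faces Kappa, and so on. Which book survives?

Round 1: Tau vs Gamma — 8–3, Tau advances.
Round 2: Tau vs Kappa — 6–5, Tau advances.
Round 3: Tau vs Theta — 4–7, Theta advances.
Round 4: Theta vs Zeta — 7–4, Theta advances.
The agenda winner is Theta.

Theta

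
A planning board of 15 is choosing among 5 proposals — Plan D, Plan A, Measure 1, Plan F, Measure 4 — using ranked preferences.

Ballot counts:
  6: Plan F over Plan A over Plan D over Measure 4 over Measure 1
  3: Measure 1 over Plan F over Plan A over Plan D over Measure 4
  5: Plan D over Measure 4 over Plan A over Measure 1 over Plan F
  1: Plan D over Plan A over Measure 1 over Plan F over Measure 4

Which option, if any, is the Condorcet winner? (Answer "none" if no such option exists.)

none

Head-to-head results (15 council members):
Plan D vs Plan A: 6 to 9, Plan A.
Plan D vs Measure 1: 12 to 3, Plan D.
Plan D vs Plan F: Plan D preferred on 5+1 = 6 ballots; Plan F wins 9–6.
Plan D vs Measure 4: Plan D preferred on 6+3+5+1 = 15 ballots; Plan D wins 15–0.
Plan A vs Measure 1: 12 to 3, Plan A.
Plan A vs Plan F: 6 to 9, Plan F.
Plan A vs Measure 4: 6+3+1 = 10 for Plan A, 5 for Measure 4 — Plan A by 10–5.
Measure 1 vs Plan F: Measure 1 is ranked higher on 3+5+1 = 9 ballots, Plan F on 6. Measure 1 wins 9–6.
Measure 1 vs Measure 4: Measure 1 is ranked higher on 3+1 = 4 ballots, Measure 4 on 11. Measure 4 wins 11–4.
Plan F vs Measure 4: Plan F is ranked higher on 6+3+1 = 10 ballots, Measure 4 on 5. Plan F wins 10–5.
Each option drops at least one matchup (Plan D loses to Plan A; Plan A loses to Plan F; Measure 1 loses to Plan D; Plan F loses to Measure 1; Measure 4 loses to Plan D); the cycle Plan D > Measure 1 > Plan F > Plan D rules out a Condorcet winner.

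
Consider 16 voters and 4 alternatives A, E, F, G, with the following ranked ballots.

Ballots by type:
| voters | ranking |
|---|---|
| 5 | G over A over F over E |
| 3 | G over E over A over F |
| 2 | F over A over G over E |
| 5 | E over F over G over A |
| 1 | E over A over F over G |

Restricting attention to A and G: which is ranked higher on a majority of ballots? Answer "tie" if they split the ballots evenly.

Ballots ranking A above G: 2 + 1 = 3.
Ballots ranking G above A: 16 − 3 = 13.
G wins the head-to-head 13–3.

G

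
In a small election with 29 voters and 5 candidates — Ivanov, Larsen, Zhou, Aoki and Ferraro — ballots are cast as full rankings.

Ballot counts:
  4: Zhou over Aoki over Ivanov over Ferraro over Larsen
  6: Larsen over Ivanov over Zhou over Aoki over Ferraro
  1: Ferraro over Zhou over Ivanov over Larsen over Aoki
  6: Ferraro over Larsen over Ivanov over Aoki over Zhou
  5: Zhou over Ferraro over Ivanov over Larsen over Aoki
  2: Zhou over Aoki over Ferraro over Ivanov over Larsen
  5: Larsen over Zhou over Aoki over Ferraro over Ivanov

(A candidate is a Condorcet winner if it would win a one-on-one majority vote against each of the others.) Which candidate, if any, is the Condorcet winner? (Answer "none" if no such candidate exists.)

Check each pair by majority over 29 ballots:
Ivanov–Larsen: Larsen 17–12.
Ivanov vs Zhou: Zhou, 17–12.
Ivanov–Aoki: Ivanov 18–11.
Ivanov–Ferraro: Ferraro 19–10.
Larsen vs Zhou: Larsen, 17–12.
Larsen vs Aoki: Larsen wins 23–6.
Larsen vs Ferraro: Ferraro, 18–11.
Zhou vs Aoki: Zhou, 23–6.
Zhou–Ferraro: Zhou 22–7.
Aoki vs Ferraro: Aoki, 17–12.
Each candidate drops at least one matchup (Ivanov loses to Larsen; Larsen loses to Ferraro; Zhou loses to Larsen; Aoki loses to Ivanov; Ferraro loses to Zhou); the cycle Ivanov → Aoki → Ferraro → Ivanov rules out a Condorcet winner.

none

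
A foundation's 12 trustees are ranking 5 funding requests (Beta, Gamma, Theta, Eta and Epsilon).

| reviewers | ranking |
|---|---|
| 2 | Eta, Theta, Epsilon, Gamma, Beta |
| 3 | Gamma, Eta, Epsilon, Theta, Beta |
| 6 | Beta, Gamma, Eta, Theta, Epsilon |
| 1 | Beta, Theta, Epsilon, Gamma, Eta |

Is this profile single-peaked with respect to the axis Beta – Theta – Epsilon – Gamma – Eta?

Axis positions: Beta=1, Theta=2, Epsilon=3, Gamma=4, Eta=5.
Cluster 1: ranking walks positions 5-2-3-4-1; Theta is ranked above Gamma even though Gamma lies between Theta and the peak Eta on the axis — preferences dip and rise again. Not single-peaked.
Cluster 2 (peak Gamma at position 4): ranking walks positions 4-5-3-2-1, expanding outward from the peak — single-peaked.
Cluster 3: ranking walks positions 1-4-5-2-3; Gamma is ranked above Theta even though Theta lies between Gamma and the peak Beta on the axis — preferences dip and rise again. Not single-peaked.
Cluster 4 (peak Beta at position 1): ranking walks positions 1-2-3-4-5, expanding outward from the peak — single-peaked.
Cluster 1 violates single-peakedness, so the profile is not single-peaked on this axis.

no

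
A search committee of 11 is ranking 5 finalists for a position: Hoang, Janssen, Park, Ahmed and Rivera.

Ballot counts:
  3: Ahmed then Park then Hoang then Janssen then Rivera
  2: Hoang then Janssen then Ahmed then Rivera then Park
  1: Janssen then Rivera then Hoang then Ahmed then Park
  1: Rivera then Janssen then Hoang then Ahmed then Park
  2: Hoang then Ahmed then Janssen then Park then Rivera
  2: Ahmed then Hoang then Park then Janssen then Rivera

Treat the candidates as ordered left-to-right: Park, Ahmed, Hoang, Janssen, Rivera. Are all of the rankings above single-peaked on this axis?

yes

Axis positions: Park=1, Ahmed=2, Hoang=3, Janssen=4, Rivera=5.
Group 1 (peak Ahmed at position 2): ranking walks positions 2-1-3-4-5, expanding outward from the peak — single-peaked.
Group 2 (peak Hoang at position 3): ranking walks positions 3-4-2-5-1, expanding outward from the peak — single-peaked.
Group 3 (peak Janssen at position 4): ranking walks positions 4-5-3-2-1, expanding outward from the peak — single-peaked.
Group 4 (peak Rivera at position 5): ranking walks positions 5-4-3-2-1, expanding outward from the peak — single-peaked.
Group 5 (peak Hoang at position 3): ranking walks positions 3-2-4-1-5, expanding outward from the peak — single-peaked.
Group 6 (peak Ahmed at position 2): ranking walks positions 2-3-1-4-5, expanding outward from the peak — single-peaked.
Every ranking is single-peaked on this axis.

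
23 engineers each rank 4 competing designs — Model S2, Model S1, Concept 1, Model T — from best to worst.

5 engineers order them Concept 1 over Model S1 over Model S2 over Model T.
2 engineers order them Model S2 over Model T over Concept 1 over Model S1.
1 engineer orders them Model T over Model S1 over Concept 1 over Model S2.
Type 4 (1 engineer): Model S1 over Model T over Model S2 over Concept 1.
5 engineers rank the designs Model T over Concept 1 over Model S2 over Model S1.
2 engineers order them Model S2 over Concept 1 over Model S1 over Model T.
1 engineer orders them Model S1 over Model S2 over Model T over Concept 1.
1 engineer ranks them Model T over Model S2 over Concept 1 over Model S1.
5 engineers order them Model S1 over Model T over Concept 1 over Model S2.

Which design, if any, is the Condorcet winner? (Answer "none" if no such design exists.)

none

Check each pair by majority over 23 ballots:
Model S2–Model S1: Model S1 13–10.
Model S2–Concept 1: Concept 1 16–7.
Model S2–Model T: Model T 13–10.
Model S1 vs Concept 1: Concept 1, 15–8.
Model S1–Model T: Model S1 14–9.
Concept 1–Model T: Model T 16–7.
No design is unbeaten: Model S2 loses to Model S1; Model S1 loses to Concept 1; Concept 1 loses to Model T; Model T loses to Model S1. In particular Model S1 beats Model T beats Concept 1 beats Model S1 is a majority cycle — no Condorcet winner exists.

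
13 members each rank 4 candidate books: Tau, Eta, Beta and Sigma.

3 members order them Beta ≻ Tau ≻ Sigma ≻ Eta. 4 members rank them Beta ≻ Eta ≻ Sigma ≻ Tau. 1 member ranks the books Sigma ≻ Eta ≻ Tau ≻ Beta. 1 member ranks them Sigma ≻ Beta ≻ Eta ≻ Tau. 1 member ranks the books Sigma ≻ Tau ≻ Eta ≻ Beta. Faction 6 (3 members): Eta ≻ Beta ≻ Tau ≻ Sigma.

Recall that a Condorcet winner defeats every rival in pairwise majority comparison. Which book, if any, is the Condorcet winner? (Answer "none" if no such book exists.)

Head-to-head results (13 members):
Tau vs Eta: Eta wins 9–4.
Tau vs Beta: Beta, 11–2.
Tau–Sigma: Sigma 7–6.
Eta vs Beta: Beta wins 8–5.
Eta vs Sigma: Eta, 7–6.
Beta vs Sigma: Beta preferred on 3+4+3 = 10 ballots; Beta wins 10–3.
Beta wins every pairwise contest, so Beta is the Condorcet winner.

Beta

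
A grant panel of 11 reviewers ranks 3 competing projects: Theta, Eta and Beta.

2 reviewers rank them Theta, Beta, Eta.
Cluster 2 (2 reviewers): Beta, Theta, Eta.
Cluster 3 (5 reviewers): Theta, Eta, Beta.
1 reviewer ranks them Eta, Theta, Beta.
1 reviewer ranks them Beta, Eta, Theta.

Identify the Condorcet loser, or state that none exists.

Head-to-head results (11 reviewers):
Theta–Eta: Theta 9–2.
Theta vs Beta: 2+5+1 = 8 for Theta, 3 for Beta — Theta by 8–3.
Eta–Beta: Eta 6–5.
Beta is beaten in every head-to-head and is the Condorcet loser.

Beta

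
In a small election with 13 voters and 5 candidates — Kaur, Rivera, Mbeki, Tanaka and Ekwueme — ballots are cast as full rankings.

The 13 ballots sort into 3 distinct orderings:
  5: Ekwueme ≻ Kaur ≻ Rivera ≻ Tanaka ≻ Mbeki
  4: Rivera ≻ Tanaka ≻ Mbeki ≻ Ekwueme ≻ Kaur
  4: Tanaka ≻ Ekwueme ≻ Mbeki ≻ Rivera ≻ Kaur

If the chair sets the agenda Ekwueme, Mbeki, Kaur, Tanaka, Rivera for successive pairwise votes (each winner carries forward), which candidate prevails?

Round 1: Ekwueme vs Mbeki — 9–4, Ekwueme advances.
Round 2: Ekwueme vs Kaur — 13–0, Ekwueme advances.
Round 3: Ekwueme vs Tanaka — 5–8, Tanaka advances.
Round 4: Tanaka vs Rivera — 4–9, Rivera advances.
The agenda winner is Rivera.

Rivera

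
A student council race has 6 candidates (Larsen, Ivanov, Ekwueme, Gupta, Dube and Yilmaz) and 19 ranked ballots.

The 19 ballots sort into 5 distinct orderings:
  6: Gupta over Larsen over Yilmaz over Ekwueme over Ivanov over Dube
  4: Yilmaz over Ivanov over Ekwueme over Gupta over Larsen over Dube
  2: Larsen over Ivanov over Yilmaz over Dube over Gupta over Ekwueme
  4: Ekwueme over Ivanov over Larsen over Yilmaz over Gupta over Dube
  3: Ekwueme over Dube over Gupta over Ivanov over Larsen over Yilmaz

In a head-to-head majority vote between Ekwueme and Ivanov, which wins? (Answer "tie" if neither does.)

Ballots ranking Ekwueme above Ivanov: 6 + 4 + 3 = 13.
Ballots ranking Ivanov above Ekwueme: 19 − 13 = 6.
Ekwueme wins the head-to-head 13–6.

Ekwueme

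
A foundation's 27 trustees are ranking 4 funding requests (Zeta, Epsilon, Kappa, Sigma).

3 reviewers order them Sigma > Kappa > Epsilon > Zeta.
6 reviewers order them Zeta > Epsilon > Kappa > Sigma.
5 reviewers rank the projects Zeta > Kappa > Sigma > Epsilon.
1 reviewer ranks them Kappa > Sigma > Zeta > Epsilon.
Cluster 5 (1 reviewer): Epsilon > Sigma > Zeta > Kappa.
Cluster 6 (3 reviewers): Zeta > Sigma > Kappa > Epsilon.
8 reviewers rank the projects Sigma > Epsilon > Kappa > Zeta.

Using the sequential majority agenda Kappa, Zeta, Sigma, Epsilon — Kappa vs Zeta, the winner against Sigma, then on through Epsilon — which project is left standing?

Round 1: Kappa vs Zeta — 12–15, Zeta advances.
Round 2: Zeta vs Sigma — 14–13, Zeta advances.
Round 3: Zeta vs Epsilon — 15–12, Zeta advances.
The agenda winner is Zeta.

Zeta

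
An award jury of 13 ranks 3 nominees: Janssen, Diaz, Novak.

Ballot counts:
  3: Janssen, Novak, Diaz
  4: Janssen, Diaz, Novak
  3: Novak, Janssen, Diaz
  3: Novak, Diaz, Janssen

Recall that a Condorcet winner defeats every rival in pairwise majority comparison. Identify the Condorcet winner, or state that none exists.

Pairwise majorities:
Janssen vs Diaz: Janssen wins 10–3.
Janssen vs Novak: Janssen, 7–6.
Diaz–Novak: Novak 9–4.
Janssen beats each of Diaz, Novak — Janssen is the Condorcet winner.

Janssen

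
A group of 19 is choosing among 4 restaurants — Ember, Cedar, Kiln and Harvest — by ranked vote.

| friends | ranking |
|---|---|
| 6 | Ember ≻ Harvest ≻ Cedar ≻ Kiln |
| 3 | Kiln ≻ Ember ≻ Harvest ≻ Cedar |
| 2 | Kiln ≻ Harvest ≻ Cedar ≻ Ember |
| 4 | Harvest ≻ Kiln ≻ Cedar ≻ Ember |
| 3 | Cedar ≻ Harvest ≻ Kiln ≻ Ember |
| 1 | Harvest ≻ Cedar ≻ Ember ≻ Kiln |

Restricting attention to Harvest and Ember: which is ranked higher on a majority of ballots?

Ballots ranking Harvest above Ember: 2 + 4 + 3 + 1 = 10.
Ballots ranking Ember above Harvest: 19 − 10 = 9.
Harvest wins the head-to-head 10–9.

Harvest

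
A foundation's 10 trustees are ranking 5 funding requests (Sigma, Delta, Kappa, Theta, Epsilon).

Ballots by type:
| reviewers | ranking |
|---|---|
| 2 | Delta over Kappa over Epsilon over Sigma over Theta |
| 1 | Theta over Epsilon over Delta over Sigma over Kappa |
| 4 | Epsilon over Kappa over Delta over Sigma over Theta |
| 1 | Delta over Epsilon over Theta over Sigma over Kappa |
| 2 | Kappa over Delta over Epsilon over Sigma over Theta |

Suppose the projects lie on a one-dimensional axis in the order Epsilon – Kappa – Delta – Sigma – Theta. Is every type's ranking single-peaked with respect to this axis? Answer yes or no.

no

Axis positions: Epsilon=1, Kappa=2, Delta=3, Sigma=4, Theta=5.
Type 1 (peak Delta at position 3): ranking walks positions 3-2-1-4-5, expanding outward from the peak — single-peaked.
Type 2: ranking walks positions 5-1-3-4-2; Epsilon is ranked above Sigma even though Sigma lies between Epsilon and the peak Theta on the axis — preferences dip and rise again. Not single-peaked.
Type 3 (peak Epsilon at position 1): ranking walks positions 1-2-3-4-5, expanding outward from the peak — single-peaked.
Type 4: ranking walks positions 3-1-5-4-2; Epsilon is ranked above Kappa even though Kappa lies between Epsilon and the peak Delta on the axis — preferences dip and rise again. Not single-peaked.
Type 5 (peak Kappa at position 2): ranking walks positions 2-3-1-4-5, expanding outward from the peak — single-peaked.
Type 2 violates single-peakedness, so the profile is not single-peaked on this axis.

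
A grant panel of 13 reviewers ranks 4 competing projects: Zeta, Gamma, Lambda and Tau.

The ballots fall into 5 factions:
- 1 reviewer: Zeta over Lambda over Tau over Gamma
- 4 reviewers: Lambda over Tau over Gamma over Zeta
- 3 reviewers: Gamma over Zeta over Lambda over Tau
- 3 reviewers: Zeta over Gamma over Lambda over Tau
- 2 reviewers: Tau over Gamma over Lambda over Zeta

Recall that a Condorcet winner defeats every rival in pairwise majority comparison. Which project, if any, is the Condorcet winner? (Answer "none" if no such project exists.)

Pairwise majorities:
Zeta vs Gamma: Gamma wins 9–4.
Zeta vs Lambda: Zeta, 7–6.
Zeta–Tau: Zeta 7–6.
Gamma–Lambda: Gamma 8–5.
Gamma vs Tau: Tau, 7–6.
Lambda vs Tau: Lambda, 11–2.
No project is unbeaten: Zeta loses to Gamma; Gamma loses to Tau; Lambda loses to Zeta; Tau loses to Zeta. In particular Zeta beats Tau beats Gamma beats Zeta is a majority cycle — no Condorcet winner exists.

none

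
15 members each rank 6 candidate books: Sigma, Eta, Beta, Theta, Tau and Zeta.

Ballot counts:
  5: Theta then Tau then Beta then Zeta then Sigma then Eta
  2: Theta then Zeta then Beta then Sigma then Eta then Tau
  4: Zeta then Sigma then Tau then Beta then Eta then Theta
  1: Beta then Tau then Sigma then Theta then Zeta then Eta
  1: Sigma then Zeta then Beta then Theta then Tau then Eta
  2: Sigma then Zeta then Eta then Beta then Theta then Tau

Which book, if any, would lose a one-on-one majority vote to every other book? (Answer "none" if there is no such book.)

Eta

Head-to-head results (15 members):
Sigma vs Eta: Sigma is ranked higher on 5+2+4+1+1+2 = 15 ballots, Eta on 0. Sigma wins 15–0.
Sigma vs Beta: Beta, 8–7.
Sigma vs Theta: 4+1+1+2 = 8 for Sigma, 7 for Theta — Sigma by 8–7.
Sigma–Tau: Sigma 9–6.
Sigma–Zeta: Zeta 11–4.
Eta vs Beta: Beta, 13–2.
Eta vs Theta: 6 to 9, Theta.
Eta vs Tau: 2+2 = 4 for Eta, 11 for Tau — Tau by 11–4.
Eta vs Zeta: 0 for Eta, 15 for Zeta — Zeta by 15–0.
Beta vs Theta: 4+1+1+2 = 8 for Beta, 7 for Theta — Beta by 8–7.
Beta vs Tau: 6 to 9, Tau.
Beta vs Zeta: Zeta wins 9–6.
Theta vs Tau: 5+2+1+2 = 10 for Theta, 5 for Tau — Theta by 10–5.
Theta vs Zeta: 5+2+1 = 8 for Theta, 7 for Zeta — Theta by 8–7.
Tau vs Zeta: Tau is ranked higher on 5+1 = 6 ballots, Zeta on 9. Zeta wins 9–6.
Eta loses to every other book — it is the Condorcet loser.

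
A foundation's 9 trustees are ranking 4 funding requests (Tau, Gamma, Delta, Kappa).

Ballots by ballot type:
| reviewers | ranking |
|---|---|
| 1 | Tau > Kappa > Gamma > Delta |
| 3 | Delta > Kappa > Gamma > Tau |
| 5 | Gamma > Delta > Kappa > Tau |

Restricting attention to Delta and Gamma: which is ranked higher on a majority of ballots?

Ballots ranking Delta above Gamma: 3.
Ballots ranking Gamma above Delta: 9 − 3 = 6.
Gamma wins the head-to-head 6–3.

Gamma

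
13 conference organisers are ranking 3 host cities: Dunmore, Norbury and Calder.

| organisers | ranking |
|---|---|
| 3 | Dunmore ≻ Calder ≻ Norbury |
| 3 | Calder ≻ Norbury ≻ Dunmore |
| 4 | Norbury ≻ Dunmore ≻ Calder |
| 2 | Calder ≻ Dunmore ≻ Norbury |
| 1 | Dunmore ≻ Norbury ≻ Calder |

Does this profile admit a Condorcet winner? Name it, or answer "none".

none

Check each pair by majority over 13 ballots:
Dunmore vs Norbury: Dunmore is ranked higher on 3+2+1 = 6 ballots, Norbury on 7. Norbury wins 7–6.
Dunmore vs Calder: Dunmore, 8–5.
Norbury vs Calder: Norbury is ranked higher on 4+1 = 5 ballots, Calder on 8. Calder wins 8–5.
Every city loses at least once (Dunmore loses to Norbury; Norbury loses to Calder; Calder loses to Dunmore). The majority relation contains the cycle Dunmore > Calder > Norbury > Dunmore, so there is no Condorcet winner.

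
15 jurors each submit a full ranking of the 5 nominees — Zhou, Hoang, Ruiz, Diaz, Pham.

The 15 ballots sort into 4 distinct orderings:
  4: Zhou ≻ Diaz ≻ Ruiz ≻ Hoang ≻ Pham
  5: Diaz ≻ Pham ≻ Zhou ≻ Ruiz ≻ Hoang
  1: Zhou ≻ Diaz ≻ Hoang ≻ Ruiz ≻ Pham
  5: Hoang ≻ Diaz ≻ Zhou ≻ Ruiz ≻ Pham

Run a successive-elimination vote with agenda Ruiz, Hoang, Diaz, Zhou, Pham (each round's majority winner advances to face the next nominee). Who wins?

Round 1: Ruiz vs Hoang — 9–6, Ruiz advances.
Round 2: Ruiz vs Diaz — 0–15, Diaz advances.
Round 3: Diaz vs Zhou — 10–5, Diaz advances.
Round 4: Diaz vs Pham — 15–0, Diaz advances.
The agenda winner is Diaz.

Diaz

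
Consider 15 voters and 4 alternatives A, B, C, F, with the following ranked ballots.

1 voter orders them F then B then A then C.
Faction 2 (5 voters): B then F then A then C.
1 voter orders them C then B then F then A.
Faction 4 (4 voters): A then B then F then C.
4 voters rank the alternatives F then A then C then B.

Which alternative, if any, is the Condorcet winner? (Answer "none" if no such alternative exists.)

Pairwise majorities:
A vs B: A wins 8–7.
A vs C: A wins 14–1.
A vs F: F, 11–4.
B vs C: B, 10–5.
B vs F: B wins 10–5.
C vs F: F, 14–1.
No alternative is unbeaten: A loses to F; B loses to A; C loses to A; F loses to B. In particular A > B > F > A is a majority cycle — no Condorcet winner exists.

none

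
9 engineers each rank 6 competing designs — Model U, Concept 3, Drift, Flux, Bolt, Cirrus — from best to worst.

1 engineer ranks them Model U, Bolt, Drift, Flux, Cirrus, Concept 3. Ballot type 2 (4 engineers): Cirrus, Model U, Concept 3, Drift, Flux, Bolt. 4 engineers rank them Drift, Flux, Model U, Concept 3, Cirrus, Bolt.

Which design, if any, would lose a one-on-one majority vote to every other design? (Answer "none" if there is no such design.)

Head-to-head results (9 engineers):
Model U vs Concept 3: 9 to 0, Model U.
Model U vs Drift: 5 to 4, Model U.
Model U vs Flux: Model U wins 5–4.
Model U vs Bolt: Model U, 9–0.
Model U vs Cirrus: 1+4 = 5 for Model U, 4 for Cirrus — Model U by 5–4.
Concept 3 vs Drift: Drift, 5–4.
Concept 3 vs Flux: Flux wins 5–4.
Concept 3–Bolt: Concept 3 8–1.
Concept 3 vs Cirrus: Cirrus, 5–4.
Drift vs Flux: Drift, 9–0.
Drift vs Bolt: Drift preferred on 4+4 = 8 ballots; Drift wins 8–1.
Drift–Cirrus: Drift 5–4.
Flux vs Bolt: Flux wins 8–1.
Flux vs Cirrus: Flux is ranked higher on 1+4 = 5 ballots, Cirrus on 4. Flux wins 5–4.
Bolt vs Cirrus: Bolt preferred on 1 ballot; Cirrus wins 8–1.
Only Bolt has no wins; Bolt is the Condorcet loser.

Bolt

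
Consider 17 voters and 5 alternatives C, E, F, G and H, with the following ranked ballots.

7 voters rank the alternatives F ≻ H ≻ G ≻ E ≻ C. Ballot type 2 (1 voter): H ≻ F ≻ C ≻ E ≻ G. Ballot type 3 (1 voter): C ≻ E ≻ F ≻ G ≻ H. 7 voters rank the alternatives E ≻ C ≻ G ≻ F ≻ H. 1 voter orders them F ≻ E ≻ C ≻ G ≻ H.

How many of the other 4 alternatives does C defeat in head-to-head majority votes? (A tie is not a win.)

C against each rival (17 voters):
C vs E: C preferred on 1+1 = 2 ballots; E wins 15–2.
C vs F: F, 9–8.
C vs G: C wins 10–7.
C–H: C 9–8.
C beats G, H; loses to E, F — 2 pairwise wins.

2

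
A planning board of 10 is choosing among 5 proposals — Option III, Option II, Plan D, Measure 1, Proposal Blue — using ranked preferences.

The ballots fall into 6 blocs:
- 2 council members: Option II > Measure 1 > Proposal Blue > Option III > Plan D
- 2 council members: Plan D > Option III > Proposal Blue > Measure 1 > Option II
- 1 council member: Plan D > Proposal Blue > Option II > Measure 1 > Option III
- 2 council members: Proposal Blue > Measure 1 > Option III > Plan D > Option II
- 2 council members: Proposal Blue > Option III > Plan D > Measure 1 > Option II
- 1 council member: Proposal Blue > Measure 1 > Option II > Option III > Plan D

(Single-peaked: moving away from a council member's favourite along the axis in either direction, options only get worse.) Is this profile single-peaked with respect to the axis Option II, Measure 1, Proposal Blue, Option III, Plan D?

no

Axis positions: Option II=1, Measure 1=2, Proposal Blue=3, Option III=4, Plan D=5.
Bloc 1 (peak Option II at position 1): ranking walks positions 1-2-3-4-5, expanding outward from the peak — single-peaked.
Bloc 2 (peak Plan D at position 5): ranking walks positions 5-4-3-2-1, expanding outward from the peak — single-peaked.
Bloc 3: ranking walks positions 5-3-1-2-4; Proposal Blue is ranked above Option III even though Option III lies between Proposal Blue and the peak Plan D on the axis — preferences dip and rise again. Not single-peaked.
Bloc 4 (peak Proposal Blue at position 3): ranking walks positions 3-2-4-5-1, expanding outward from the peak — single-peaked.
Bloc 5 (peak Proposal Blue at position 3): ranking walks positions 3-4-5-2-1, expanding outward from the peak — single-peaked.
Bloc 6 (peak Proposal Blue at position 3): ranking walks positions 3-2-1-4-5, expanding outward from the peak — single-peaked.
Bloc 3 violates single-peakedness, so the profile is not single-peaked on this axis.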